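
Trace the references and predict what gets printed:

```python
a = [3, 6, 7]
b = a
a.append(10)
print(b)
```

Key concept: basic list aliasing.
Step by step:
`a = [3, 6, 7]` → a = [3, 6, 7]
`b = a` → b = [3, 6, 7] (same object as a)
`a.append(10)` → a = [3, 6, 7, 10] (same object as b); b = [3, 6, 7, 10] (same object as a)
`print(b)` → prints [3, 6, 7, 10]

Answer: [3, 6, 7, 10]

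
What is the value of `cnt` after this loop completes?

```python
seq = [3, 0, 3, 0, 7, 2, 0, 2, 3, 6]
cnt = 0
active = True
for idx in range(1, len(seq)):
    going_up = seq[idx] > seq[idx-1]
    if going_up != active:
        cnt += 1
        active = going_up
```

Count direction changes in [3, 0, 3, 0, 7, 2, 0, 2, 3, 6]
`cnt` takes the values: 0 → 1 → 2 → 3 → 4 → 5 → 6

Answer: 6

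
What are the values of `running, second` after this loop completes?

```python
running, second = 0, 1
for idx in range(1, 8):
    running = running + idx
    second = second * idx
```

Sum and factorial of 1 to 7
`running, second` takes the values: (0, 1) → (1, 1) → (3, 1) → (3, 2) → (6, 2) → (6, 6) → (10, 6) → (10, 24) → (15, 24) → (15, 120) → (21, 120) → (21, 720) → (28, 720) → (28, 5040)

Answer: 28, 5040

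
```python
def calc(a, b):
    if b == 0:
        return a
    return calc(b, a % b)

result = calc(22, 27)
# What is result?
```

calc(22, 27) -> calc(27, 22) -> calc(22, 5) -> calc(5, 2) -> calc(2, 1) -> calc(1, 0) -> 1

Answer: 1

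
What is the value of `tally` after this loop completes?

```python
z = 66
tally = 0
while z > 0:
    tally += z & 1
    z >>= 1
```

Count set bits in 66 (binary: 0b1000010)
`tally` takes the values: 0 → 1 → 2

Answer: 2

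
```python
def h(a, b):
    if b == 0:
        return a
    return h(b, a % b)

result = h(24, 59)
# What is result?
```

h(24, 59) -> h(59, 24) -> h(24, 11) -> h(11, 2) -> h(2, 1) -> h(1, 0) -> 1

Answer: 1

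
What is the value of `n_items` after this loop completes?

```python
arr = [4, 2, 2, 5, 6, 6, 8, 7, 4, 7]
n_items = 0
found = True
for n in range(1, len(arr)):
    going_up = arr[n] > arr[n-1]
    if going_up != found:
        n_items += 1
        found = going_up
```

Count direction changes in [4, 2, 2, 5, 6, 6, 8, 7, 4, 7]
`n_items` takes the values: 0 → 1 → 2 → 3 → 4 → 5 → 6

Answer: 6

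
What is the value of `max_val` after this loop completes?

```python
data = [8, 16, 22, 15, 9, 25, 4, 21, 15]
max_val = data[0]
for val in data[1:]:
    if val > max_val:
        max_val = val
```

Maximum of [8, 16, 22, 15, 9, 25, 4, 21, 15]
`max_val` takes the values: 8 → 16 → 22 → 25

Answer: 25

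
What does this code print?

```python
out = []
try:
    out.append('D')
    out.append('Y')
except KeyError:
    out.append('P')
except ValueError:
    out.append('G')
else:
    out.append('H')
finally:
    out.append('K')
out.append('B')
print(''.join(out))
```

Execution trace: 'D' (try body) → 'Y' (try body, no exception) → 'H' (else) → 'K' (finally) → 'B' (after the try/except). Output: DYHKB

Answer: DYHKB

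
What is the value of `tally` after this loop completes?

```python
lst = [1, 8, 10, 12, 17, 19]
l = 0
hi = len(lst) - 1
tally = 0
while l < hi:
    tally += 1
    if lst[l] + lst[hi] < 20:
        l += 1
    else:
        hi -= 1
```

Steps to find pair summing to 20
`tally` takes the values: 0 → 1 → 2 → 3 → 4 → 5

Answer: 5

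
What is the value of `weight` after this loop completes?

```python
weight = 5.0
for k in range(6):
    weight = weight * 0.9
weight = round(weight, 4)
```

Exponential decay: 5.0 * 0.9^6
`weight` takes the values: 5.0 → 4.5 → 4.05 → 3.645 → 3.2805 → 2.95245 → 2.657205 → 2.6572

Answer: 2.6572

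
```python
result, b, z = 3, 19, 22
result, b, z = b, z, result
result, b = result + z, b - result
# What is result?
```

Trace:
`result, b, z = 3, 19, 22` → result = 3; b = 19; z = 22
`result, b, z = b, z, result` → result = 19; b = 22; z = 3
`result, b = result + z, b - result` → result = 22; b = 3
So result = 22

Answer: 22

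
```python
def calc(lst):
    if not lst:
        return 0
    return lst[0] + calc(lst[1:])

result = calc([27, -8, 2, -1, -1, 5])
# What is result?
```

27 + (-8) + 2 + (-1) + (-1) + 5 + 0 = 24

Answer: 24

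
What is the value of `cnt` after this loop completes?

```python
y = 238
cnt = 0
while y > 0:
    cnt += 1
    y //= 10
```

Count digits by repeated division by 10
`cnt` takes the values: 0 → 1 → 2 → 3

Answer: 3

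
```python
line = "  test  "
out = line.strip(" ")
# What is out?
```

Trace:
`line = "  test  "` → line = '  test  '
`out = line.strip(" ")` → out = 'test'
So out = 'test'

Answer: 'test'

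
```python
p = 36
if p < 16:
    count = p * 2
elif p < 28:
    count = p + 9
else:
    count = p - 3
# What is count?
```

Trace:
`p = 36` → p = 36
`if p < 16: ...` → p < 16 is False, p < 28 is False, take else branch → count = 33
So count = 33

Answer: 33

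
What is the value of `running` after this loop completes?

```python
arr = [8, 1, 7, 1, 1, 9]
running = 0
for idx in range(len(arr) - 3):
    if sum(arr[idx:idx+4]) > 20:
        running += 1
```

Count windows with sum > 20
`running` takes the values: 0

Answer: 0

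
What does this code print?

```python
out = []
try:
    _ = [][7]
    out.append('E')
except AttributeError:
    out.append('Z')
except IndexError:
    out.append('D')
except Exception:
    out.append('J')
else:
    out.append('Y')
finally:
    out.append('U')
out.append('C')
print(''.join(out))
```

Execution trace: 'D' (except IndexError) → 'U' (finally) → 'C' (after the try/except). Output: DUC

Answer: DUC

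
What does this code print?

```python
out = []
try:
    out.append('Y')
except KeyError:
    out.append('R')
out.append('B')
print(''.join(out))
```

Execution trace: 'Y' (try body, no exception) → 'B' (after the try/except). Output: YB

Answer: YB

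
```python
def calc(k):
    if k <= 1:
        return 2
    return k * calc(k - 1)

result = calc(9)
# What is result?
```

calc(9) = 9 * 8 * 7 * 6 * 5 * 4 * 3 * 2 * 2 = 725760

Answer: 725760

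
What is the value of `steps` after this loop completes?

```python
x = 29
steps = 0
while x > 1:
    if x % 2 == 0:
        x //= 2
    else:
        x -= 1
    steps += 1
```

Steps to reduce 29 to 1
`steps` takes the values: 0 → 1 → 2 → 3 → 4 → 5 → 6 → 7

Answer: 7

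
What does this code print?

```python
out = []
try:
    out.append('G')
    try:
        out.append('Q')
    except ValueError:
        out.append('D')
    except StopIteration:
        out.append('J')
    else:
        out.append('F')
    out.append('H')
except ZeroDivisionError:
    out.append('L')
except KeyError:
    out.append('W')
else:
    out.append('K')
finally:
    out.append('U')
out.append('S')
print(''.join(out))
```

Execution trace: 'G' (try body) → 'Q' (inner try body, no exception) → 'F' (inner else) → 'H' (try body, no exception) → 'K' (else) → 'U' (finally) → 'S' (after the try/except). Output: GQFHKUS

Answer: GQFHKUS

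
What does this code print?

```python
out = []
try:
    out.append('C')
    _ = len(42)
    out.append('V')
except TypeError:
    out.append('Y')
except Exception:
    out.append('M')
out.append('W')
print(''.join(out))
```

Execution trace: 'C' (try body) → 'Y' (except TypeError) → 'W' (after the try/except). Output: CYW

Answer: CYW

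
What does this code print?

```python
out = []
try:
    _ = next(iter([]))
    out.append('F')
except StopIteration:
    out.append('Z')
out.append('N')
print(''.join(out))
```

Execution trace: 'Z' (except StopIteration) → 'N' (after the try/except). Output: ZN

Answer: ZN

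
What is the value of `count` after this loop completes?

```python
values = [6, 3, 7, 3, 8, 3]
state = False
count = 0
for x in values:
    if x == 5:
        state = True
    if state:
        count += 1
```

Count elements after first 5 in [6, 3, 7, 3, 8, 3]
`count` takes the values: 0

Answer: 0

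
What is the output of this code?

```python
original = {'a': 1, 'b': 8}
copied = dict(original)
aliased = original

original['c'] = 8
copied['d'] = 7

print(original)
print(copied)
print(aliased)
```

Key concept: dict() creates copy, assignment creates alias.
Step by step:
`original = {'a': 1, 'b': 8}` → original = {'a': 1, 'b': 8}
`copied = dict(original)` → copied = {'a': 1, 'b': 8}
`aliased = original` → aliased = {'a': 1, 'b': 8} (same object as original)
`original['c'] = 8` → original = {'a': 1, 'b': 8, 'c': 8} (same object as aliased); aliased = {'a': 1, 'b': 8, 'c': 8} (same object as original)
`copied['d'] = 7` → copied = {'a': 1, 'b': 8, 'd': 7}
`print(original)` → prints {'a': 1, 'b': 8, 'c': 8}
`print(copied)` → prints {'a': 1, 'b': 8, 'd': 7}
`print(aliased)` → prints {'a': 1, 'b': 8, 'c': 8}

Answer:
{'a': 1, 'b': 8, 'c': 8}
{'a': 1, 'b': 8, 'd': 7}
{'a': 1, 'b': 8, 'c': 8}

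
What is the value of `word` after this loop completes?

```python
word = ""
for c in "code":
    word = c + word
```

Reverse 'code'
`word` takes the values: "" → "c" → "oc" → "doc" → "edoc"

Answer: "edoc"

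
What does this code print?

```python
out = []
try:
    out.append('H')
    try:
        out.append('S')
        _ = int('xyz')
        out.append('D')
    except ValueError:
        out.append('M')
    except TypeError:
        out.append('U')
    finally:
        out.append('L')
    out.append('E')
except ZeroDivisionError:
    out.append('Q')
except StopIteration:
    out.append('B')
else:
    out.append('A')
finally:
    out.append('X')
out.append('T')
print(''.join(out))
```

Execution trace: 'H' (try body) → 'S' (inner try body) → 'M' (inner except ValueError) → 'L' (inner finally) → 'E' (try body, no exception) → 'A' (else) → 'X' (finally) → 'T' (after the try/except). Output: HSMLEAXT

Answer: HSMLEAXT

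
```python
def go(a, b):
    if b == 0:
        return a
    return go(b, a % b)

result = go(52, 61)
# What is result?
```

go(52, 61) -> go(61, 52) -> go(52, 9) -> go(9, 7) -> go(7, 2) -> go(2, 1) -> go(1, 0) -> 1

Answer: 1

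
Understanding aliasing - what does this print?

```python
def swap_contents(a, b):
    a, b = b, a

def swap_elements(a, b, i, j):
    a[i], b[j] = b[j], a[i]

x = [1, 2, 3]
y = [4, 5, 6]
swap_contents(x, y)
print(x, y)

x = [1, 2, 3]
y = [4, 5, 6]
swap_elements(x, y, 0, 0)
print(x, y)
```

Key concept: parameter rebinding vs mutation.
Step by step:
`x = [1, 2, 3]` → x = [1, 2, 3]
`y = [4, 5, 6]` → y = [4, 5, 6]
`swap_contents(x, y)` → no visible change to tracked variables
`print(x, y)` → prints [1, 2, 3] [4, 5, 6]
`x = [1, 2, 3]` → x = [1, 2, 3]
`y = [4, 5, 6]` → y = [4, 5, 6]
`swap_elements(x, y, 0, 0)` → x = [4, 2, 3]; y = [1, 5, 6]
`print(x, y)` → prints [4, 2, 3] [1, 5, 6]

Answer:
[1, 2, 3] [4, 5, 6]
[4, 2, 3] [1, 5, 6]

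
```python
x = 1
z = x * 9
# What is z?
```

Trace:
`x = 1` → x = 1
`z = x * 9` → z = 9
So z = 9

Answer: 9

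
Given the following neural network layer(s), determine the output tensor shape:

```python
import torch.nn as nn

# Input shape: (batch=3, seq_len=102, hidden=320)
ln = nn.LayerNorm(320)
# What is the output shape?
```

Input: (3, 102, 320) -> Output: (3, 102, 320)

Answer: (3, 102, 320)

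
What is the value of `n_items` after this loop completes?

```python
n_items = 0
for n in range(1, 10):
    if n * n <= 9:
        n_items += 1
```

Count numbers where n² ≤ 9
`n_items` takes the values: 0 → 1 → 2 → 3

Answer: 3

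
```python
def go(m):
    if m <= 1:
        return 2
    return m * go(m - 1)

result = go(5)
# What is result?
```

go(5) = 5 * 4 * 3 * 2 * 2 = 240

Answer: 240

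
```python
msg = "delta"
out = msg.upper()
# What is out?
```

Trace:
`msg = "delta"` → msg = 'delta'
`out = msg.upper()` → out = 'DELTA'
So out = 'DELTA'

Answer: 'DELTA'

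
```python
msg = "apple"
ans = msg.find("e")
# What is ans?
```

Trace:
`msg = "apple"` → msg = 'apple'
`ans = msg.find("e")` → ans = 4
So ans = 4

Answer: 4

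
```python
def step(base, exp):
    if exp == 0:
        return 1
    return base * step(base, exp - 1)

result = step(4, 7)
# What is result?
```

step(4, 7) = 4 * 4 * 4 * 4 * 4 * 4 * 4 = 16384

Answer: 16384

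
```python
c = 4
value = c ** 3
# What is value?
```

Trace:
`c = 4` → c = 4
`value = c ** 3` → value = 64
So value = 64

Answer: 64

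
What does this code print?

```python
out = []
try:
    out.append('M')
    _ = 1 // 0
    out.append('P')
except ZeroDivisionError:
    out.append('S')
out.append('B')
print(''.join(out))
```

Execution trace: 'M' (try body) → 'S' (except ZeroDivisionError) → 'B' (after the try/except). Output: MSB

Answer: MSB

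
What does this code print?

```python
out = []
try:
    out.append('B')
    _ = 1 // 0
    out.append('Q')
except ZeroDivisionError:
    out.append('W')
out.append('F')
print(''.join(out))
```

Execution trace: 'B' (try body) → 'W' (except ZeroDivisionError) → 'F' (after the try/except). Output: BWF

Answer: BWF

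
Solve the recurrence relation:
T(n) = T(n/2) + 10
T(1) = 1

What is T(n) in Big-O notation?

Each step divides n by 2 and adds 10. After log_2(n) steps we reach T(1)=1. So T(n) = 10·log_2(n) + 1 = O(log n).

Answer: O(log n)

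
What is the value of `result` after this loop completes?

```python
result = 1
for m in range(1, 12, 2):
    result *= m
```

Product of 1, 3, 5, ... up to 11
`result` takes the values: 1 → 3 → 15 → 105 → 945 → 10395

Answer: 10395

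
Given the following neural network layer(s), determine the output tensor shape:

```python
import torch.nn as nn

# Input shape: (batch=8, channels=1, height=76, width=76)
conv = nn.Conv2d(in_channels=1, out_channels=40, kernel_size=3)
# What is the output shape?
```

Input: (8, 1, 76, 76) -> Output: (8, 40, 74, 74)

Answer: (8, 40, 74, 74)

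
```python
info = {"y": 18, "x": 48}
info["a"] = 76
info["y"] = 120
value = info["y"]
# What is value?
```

Trace:
`info = {"y": 18, "x": 48}` → info = {'y': 18, 'x': 48}
`info["a"] = 76` → info = {'y': 18, 'x': 48, 'a': 76}
`info["y"] = 120` → info = {'y': 120, 'x': 48, 'a': 76}
`value = info["y"]` → value = 120
So value = 120

Answer: 120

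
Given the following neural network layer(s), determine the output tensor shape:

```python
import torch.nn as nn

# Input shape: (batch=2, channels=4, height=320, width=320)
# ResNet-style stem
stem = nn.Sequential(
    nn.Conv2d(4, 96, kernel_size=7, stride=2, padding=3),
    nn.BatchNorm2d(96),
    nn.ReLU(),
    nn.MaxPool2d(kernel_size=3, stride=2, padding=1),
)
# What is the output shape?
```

Input: (2, 4, 320, 320) -> after Conv2d 7x7 stride=2: (2, 96, 160, 160) -> Output: (2, 96, 80, 80)

Answer: (2, 96, 80, 80)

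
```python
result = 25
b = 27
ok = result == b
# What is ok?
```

Trace:
`result = 25` → result = 25
`b = 27` → b = 27
`ok = result == b` → ok = False
So ok = False

Answer: False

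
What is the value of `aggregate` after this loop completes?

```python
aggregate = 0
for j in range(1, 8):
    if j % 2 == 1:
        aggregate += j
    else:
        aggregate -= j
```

Add odd, subtract even
`aggregate` takes the values: 0 → 1 → -1 → 2 → -2 → 3 → -3 → 4

Answer: 4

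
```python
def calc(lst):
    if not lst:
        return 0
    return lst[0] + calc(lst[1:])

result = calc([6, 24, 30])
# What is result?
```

6 + 24 + 30 + 0 = 60

Answer: 60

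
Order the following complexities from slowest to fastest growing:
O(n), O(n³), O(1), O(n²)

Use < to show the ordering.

Ordered by growth rate: O(1) < O(n) < O(n²) < O(n³)

Answer: O(1) < O(n) < O(n²) < O(n³)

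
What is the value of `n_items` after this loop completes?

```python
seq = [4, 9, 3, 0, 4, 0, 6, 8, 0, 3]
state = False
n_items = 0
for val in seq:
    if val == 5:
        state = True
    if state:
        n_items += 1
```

Count elements after first 5 in [4, 9, 3, 0, 4, 0, 6, 8, 0, 3]
`n_items` takes the values: 0

Answer: 0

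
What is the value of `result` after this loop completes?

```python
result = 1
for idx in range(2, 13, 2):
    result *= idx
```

Product of even numbers 2 to 12
`result` takes the values: 1 → 2 → 8 → 48 → 384 → 3840 → 46080

Answer: 46080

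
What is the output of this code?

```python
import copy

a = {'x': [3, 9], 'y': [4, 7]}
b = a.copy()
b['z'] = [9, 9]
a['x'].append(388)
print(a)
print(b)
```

Key concept: shallow copy of dict with mutable values.
Step by step:
`a = {'x': [3, 9], 'y': [4, 7]}` → a = {'x': [3, 9], 'y': [4, 7]}
`b = a.copy()` → b = {'x': [3, 9], 'y': [4, 7]}
`b['z'] = [9, 9]` → b = {'x': [3, 9], 'y': [4, 7], 'z': [9, 9]}
`a['x'].append(388)` → a = {'x': [3, 9, 388], 'y': [4, 7]}; b = {'x': [3, 9, 388], 'y': [4, 7], 'z': [9, 9]}
`print(a)` → prints {'x': [3, 9, 388], 'y': [4, 7]}
`print(b)` → prints {'x': [3, 9, 388], 'y': [4, 7], 'z': [9, 9]}

Answer:
{'x': [3, 9, 388], 'y': [4, 7]}
{'x': [3, 9, 388], 'y': [4, 7], 'z': [9, 9]}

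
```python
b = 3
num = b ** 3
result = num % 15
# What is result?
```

Trace:
`b = 3` → b = 3
`num = b ** 3` → num = 27
`result = num % 15` → result = 12
So result = 12

Answer: 12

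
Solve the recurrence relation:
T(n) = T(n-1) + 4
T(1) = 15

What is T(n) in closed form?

Unrolling: T(n) = T(1) + 4·(n-1) = 15 + 4(n-1) = 4n + 11.

Answer: T(n) = 4n + 11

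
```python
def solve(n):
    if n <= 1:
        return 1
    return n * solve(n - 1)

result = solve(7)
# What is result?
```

solve(7) = 7 * 6 * 5 * 4 * 3 * 2 * 1 = 5040

Answer: 5040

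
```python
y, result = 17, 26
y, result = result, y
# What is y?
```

Trace:
`y, result = 17, 26` → y = 17; result = 26
`y, result = result, y` → y = 26; result = 17
So y = 26

Answer: 26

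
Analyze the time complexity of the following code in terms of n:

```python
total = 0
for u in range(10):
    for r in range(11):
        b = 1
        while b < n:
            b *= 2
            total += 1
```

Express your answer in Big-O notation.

Each loop level contributes: 1 × 1 × log n. Multiplying the contributions gives O(log n).

Answer: O(log n)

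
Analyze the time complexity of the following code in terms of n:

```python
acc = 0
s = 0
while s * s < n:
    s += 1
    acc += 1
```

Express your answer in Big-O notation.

Each loop level contributes: √n. Multiplying the contributions gives O(√n).

Answer: O(√n)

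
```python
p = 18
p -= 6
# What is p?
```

Trace:
`p = 18` → p = 18
`p -= 6` → p = 12
So p = 12

Answer: 12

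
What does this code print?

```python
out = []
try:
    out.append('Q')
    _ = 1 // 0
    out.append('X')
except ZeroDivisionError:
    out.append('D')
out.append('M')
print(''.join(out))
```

Execution trace: 'Q' (try body) → 'D' (except ZeroDivisionError) → 'M' (after the try/except). Output: QDM

Answer: QDM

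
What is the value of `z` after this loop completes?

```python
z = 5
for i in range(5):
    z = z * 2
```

Multiply by 2, 5 times: 5 * 2^5 = 160
`z` takes the values: 5 → 10 → 20 → 40 → 80 → 160

Answer: 160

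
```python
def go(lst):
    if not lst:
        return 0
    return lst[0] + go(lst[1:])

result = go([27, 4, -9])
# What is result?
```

27 + 4 + (-9) + 0 = 22

Answer: 22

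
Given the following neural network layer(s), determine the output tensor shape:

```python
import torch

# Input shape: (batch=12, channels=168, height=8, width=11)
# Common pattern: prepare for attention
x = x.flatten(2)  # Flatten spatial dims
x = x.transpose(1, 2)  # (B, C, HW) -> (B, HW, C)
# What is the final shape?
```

Input: (12, 168, 8, 11) -> after flatten(2): (12, 168, 88) -> Output: (12, 88, 168)

Answer: (12, 88, 168)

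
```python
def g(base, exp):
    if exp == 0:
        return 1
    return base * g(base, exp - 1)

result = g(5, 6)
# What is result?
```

g(5, 6) = 5 * 5 * 5 * 5 * 5 * 5 = 15625

Answer: 15625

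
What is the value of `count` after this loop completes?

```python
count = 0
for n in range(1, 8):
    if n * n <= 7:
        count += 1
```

Count numbers where n² ≤ 7
`count` takes the values: 0 → 1 → 2

Answer: 2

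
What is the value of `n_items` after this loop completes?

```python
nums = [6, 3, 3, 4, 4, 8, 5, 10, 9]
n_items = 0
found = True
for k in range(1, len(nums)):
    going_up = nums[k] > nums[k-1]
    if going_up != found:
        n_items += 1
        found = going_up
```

Count direction changes in [6, 3, 3, 4, 4, 8, 5, 10, 9]
`n_items` takes the values: 0 → 1 → 2 → 3 → 4 → 5 → 6 → 7

Answer: 7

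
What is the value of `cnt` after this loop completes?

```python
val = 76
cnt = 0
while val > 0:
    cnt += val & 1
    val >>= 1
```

Count set bits in 76 (binary: 0b1001100)
`cnt` takes the values: 0 → 1 → 2 → 3

Answer: 3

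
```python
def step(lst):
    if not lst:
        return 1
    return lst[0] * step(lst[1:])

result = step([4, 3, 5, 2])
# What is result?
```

Product over [4, 3, 5, 2] = 4 * 3 * 5 * 2 = 120

Answer: 120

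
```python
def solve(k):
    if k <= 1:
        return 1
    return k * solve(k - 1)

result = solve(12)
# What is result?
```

solve(12) = 12 * 11 * 10 * 9 * 8 * 7 * 6 * 5 * 4 * 3 * 2 * 1 = 479001600

Answer: 479001600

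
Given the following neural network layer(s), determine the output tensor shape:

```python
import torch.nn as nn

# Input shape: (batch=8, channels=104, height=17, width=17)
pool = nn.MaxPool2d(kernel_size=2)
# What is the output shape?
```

Input: (8, 104, 17, 17) -> Output: (8, 104, 8, 8)

Answer: (8, 104, 8, 8)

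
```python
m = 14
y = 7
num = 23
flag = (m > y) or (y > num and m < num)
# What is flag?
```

Trace:
`m = 14` → m = 14
`y = 7` → y = 7
`num = 23` → num = 23
`flag = (m > y) or (y > num and m < num)` → flag = True
So flag = True

Answer: True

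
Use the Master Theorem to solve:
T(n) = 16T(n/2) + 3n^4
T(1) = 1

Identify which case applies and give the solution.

a=16, b=2, f(n)=3n^4. log_2(16) = 4. Since c=4 = 4, Case 2 applies: T(n) = Θ(n^log_b(a) · log n) = O(n^4 log n).

Answer: O(n^4 log n) - Case 2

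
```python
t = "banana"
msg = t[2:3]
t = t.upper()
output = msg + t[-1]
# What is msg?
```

Trace:
`t = "banana"` → t = 'banana'
`msg = t[2:3]` → msg = 'n'
`t = t.upper()` → t = 'BANANA'
`output = msg + t[-1]` → output = 'nA'
So msg = 'n'

Answer: 'n'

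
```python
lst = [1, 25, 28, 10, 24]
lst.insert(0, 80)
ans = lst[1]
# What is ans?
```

Trace:
`lst = [1, 25, 28, 10, 24]` → lst = [1, 25, 28, 10, 24]
`lst.insert(0, 80)` → lst = [80, 1, 25, 28, 10, 24]
`ans = lst[1]` → ans = 1
So ans = 1

Answer: 1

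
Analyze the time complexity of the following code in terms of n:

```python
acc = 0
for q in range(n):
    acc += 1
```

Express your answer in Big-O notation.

Each loop level contributes: n. Multiplying the contributions gives O(n).

Answer: O(n)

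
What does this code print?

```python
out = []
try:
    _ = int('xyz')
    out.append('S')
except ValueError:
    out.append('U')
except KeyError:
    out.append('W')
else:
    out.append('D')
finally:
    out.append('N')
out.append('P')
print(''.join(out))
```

Execution trace: 'U' (except ValueError) → 'N' (finally) → 'P' (after the try/except). Output: UNP

Answer: UNP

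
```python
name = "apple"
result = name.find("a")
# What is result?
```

Trace:
`name = "apple"` → name = 'apple'
`result = name.find("a")` → result = 0
So result = 0

Answer: 0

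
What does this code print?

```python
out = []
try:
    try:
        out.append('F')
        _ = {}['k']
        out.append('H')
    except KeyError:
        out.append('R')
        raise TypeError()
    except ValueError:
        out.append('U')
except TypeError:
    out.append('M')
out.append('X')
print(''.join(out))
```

Execution trace: 'F' (inner try body) → 'R' (inner except KeyError) → 'M' (outer except TypeError) → 'X' (after the try/except). Output: FRMX

Answer: FRMX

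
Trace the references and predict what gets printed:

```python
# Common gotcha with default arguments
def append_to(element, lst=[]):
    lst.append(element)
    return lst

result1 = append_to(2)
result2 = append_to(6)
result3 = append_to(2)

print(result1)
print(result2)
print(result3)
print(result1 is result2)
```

Key concept: mutable default argument gotcha.
Step by step:
`result1 = append_to(2)` → result1 = [2]
`result2 = append_to(6)` → result1 = [2, 6] (same object as result2); result2 = [2, 6] (same object as result1)
`result3 = append_to(2)` → result1 = [2, 6, 2] (same object as result2, result3); result2 = [2, 6, 2] (same object as result1, result3); result3 = [2, 6, 2] (same object as result1, result2)
`print(result1)` → prints [2, 6, 2]
`print(result2)` → prints [2, 6, 2]
`print(result3)` → prints [2, 6, 2]
`print(result1 is result2)` → prints True

Answer:
[2, 6, 2]
[2, 6, 2]
[2, 6, 2]
True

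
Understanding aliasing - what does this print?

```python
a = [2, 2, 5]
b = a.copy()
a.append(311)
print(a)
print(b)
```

Key concept: list.copy() creates independent copy.
Step by step:
`a = [2, 2, 5]` → a = [2, 2, 5]
`b = a.copy()` → b = [2, 2, 5]
`a.append(311)` → a = [2, 2, 5, 311]
`print(a)` → prints [2, 2, 5, 311]
`print(b)` → prints [2, 2, 5]

Answer:
[2, 2, 5, 311]
[2, 2, 5]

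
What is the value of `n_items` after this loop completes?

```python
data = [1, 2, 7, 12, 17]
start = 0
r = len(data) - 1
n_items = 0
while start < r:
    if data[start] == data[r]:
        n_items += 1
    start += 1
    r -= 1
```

Count matching pairs from ends
`n_items` takes the values: 0

Answer: 0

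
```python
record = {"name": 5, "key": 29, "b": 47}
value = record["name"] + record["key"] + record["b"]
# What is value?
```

Trace:
`record = {"name": 5, "key": 29, "b": 47}` → record = {'name': 5, 'key': 29, 'b': 47}
`value = record["name"] + record["key"] + record["b"]` → value = 81
So value = 81

Answer: 81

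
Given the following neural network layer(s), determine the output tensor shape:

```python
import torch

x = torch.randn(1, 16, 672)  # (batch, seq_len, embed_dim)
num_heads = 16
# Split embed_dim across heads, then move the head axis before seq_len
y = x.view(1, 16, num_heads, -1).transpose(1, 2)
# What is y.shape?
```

Input: (1, 16, 672) -> head_dim = 672 // 16 = 42; after view: (1, 16, 16, 42) -> after transpose(1, 2): (1, 16, 16, 42) -> Output: (1, 16, 16, 42)

Answer: (1, 16, 16, 42)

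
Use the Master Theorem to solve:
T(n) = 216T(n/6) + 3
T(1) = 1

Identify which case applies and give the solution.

a=216, b=6, f(n)=3. log_6(216) = 3. Since c=0 < 3, Case 1 applies: T(n) = Θ(n^log_b(a)) = O(n^3).

Answer: O(n^3) - Case 1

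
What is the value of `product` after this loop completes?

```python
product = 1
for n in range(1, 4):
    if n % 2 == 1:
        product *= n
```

Product of odd numbers 1 to 3
`product` takes the values: 1 → 3

Answer: 3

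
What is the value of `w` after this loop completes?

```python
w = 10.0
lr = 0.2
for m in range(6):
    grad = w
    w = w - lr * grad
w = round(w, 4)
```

Gradient descent: w = 10.0 * (1 - 0.2)^6
`w` takes the values: 10.0 → 8.0 → 6.4 → 5.12 → 4.096 → 3.2768 → 2.62144 → 2.6214

Answer: 2.6214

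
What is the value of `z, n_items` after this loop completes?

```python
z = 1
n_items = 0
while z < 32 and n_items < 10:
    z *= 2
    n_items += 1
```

Double until >= 32 or 10 iterations
`z, n_items` takes the values: (1, 0) → (2, 0) → (2, 1) → (4, 1) → (4, 2) → (8, 2) → (8, 3) → (16, 3) → (16, 4) → (32, 4) → (32, 5)

Answer: 32, 5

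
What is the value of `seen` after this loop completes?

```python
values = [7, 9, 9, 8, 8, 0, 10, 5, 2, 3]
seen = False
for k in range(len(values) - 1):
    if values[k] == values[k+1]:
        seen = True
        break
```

Check consecutive duplicates in [7, 9, 9, 8, 8, 0, 10, 5, 2, 3]
`seen` takes the values: False → True

Answer: True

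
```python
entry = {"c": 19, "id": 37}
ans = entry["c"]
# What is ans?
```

Trace:
`entry = {"c": 19, "id": 37}` → entry = {'c': 19, 'id': 37}
`ans = entry["c"]` → ans = 19
So ans = 19

Answer: 19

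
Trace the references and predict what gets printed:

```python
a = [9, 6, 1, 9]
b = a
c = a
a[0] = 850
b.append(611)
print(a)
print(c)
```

Key concept: multiple aliases.
Step by step:
`a = [9, 6, 1, 9]` → a = [9, 6, 1, 9]
`b = a` → b = [9, 6, 1, 9] (same object as a)
`c = a` → c = [9, 6, 1, 9] (same object as a, b)
`a[0] = 850` → a = [850, 6, 1, 9] (same object as b, c); b = [850, 6, 1, 9] (same object as a, c); c = [850, 6, 1, 9] (same object as a, b)
`b.append(611)` → a = [850, 6, 1, 9, 611] (same object as b, c); b = [850, 6, 1, 9, 611] (same object as a, c); c = [850, 6, 1, 9, 611] (same object as a, b)
`print(a)` → prints [850, 6, 1, 9, 611]
`print(c)` → prints [850, 6, 1, 9, 611]

Answer:
[850, 6, 1, 9, 611]
[850, 6, 1, 9, 611]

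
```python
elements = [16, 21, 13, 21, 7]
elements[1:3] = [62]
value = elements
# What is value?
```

Trace:
`elements = [16, 21, 13, 21, 7]` → elements = [16, 21, 13, 21, 7]
`elements[1:3] = [62]` → elements = [16, 62, 21, 7]
`value = elements` → value = [16, 62, 21, 7]
So value = [16, 62, 21, 7]

Answer: [16, 62, 21, 7]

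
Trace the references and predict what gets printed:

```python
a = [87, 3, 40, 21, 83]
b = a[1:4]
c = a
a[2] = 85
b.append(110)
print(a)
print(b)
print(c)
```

Key concept: slice vs alias.
Step by step:
`a = [87, 3, 40, 21, 83]` → a = [87, 3, 40, 21, 83]
`b = a[1:4]` → b = [3, 40, 21]
`c = a` → c = [87, 3, 40, 21, 83] (same object as a)
`a[2] = 85` → a = [87, 3, 85, 21, 83] (same object as c); c = [87, 3, 85, 21, 83] (same object as a)
`b.append(110)` → b = [3, 40, 21, 110]
`print(a)` → prints [87, 3, 85, 21, 83]
`print(b)` → prints [3, 40, 21, 110]
`print(c)` → prints [87, 3, 85, 21, 83]

Answer:
[87, 3, 85, 21, 83]
[3, 40, 21, 110]
[87, 3, 85, 21, 83]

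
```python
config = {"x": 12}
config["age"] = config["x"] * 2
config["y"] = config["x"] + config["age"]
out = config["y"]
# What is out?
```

Trace:
`config = {"x": 12}` → config = {'x': 12}
`config["age"] = config["x"] * 2` → config = {'x': 12, 'age': 24}
`config["y"] = config["x"] + config["age"]` → config = {'x': 12, 'age': 24, 'y': 36}
`out = config["y"]` → out = 36
So out = 36

Answer: 36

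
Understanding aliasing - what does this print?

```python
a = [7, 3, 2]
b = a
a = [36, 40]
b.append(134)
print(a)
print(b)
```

Key concept: rebinding vs mutation: a is rebound to a new list, b still points at the original.
Step by step:
`a = [7, 3, 2]` → a = [7, 3, 2]
`b = a` → b = [7, 3, 2] (same object as a)
`a = [36, 40]` → a = [36, 40]
`b.append(134)` → b = [7, 3, 2, 134]
`print(a)` → prints [36, 40]
`print(b)` → prints [7, 3, 2, 134]

Answer:
[36, 40]
[7, 3, 2, 134]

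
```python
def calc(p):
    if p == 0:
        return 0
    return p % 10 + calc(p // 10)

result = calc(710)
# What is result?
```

Sum of digits of 710: 0 + 1 + 7 = 8

Answer: 8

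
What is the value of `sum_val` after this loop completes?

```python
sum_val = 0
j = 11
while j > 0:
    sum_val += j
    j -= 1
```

Sum 11 down to 1
`sum_val` takes the values: 0 → 11 → 21 → 30 → 38 → 45 → 51 → 56 → 60 → 63 → 65 → 66

Answer: 66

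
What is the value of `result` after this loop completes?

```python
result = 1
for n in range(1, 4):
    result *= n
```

3! = 6
`result` takes the values: 1 → 2 → 6

Answer: 6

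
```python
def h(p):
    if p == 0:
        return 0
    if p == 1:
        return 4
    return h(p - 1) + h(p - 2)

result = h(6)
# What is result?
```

Build up from base cases: h(0)=0, h(1)=4, h(2)=4, h(3)=8, h(4)=12, h(5)=20, h(6)=32

Answer: 32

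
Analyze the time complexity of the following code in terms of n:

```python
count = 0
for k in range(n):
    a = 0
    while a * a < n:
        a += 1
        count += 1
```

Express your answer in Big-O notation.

Each loop level contributes: n × √n. Multiplying the contributions gives O(n√n).

Answer: O(n√n)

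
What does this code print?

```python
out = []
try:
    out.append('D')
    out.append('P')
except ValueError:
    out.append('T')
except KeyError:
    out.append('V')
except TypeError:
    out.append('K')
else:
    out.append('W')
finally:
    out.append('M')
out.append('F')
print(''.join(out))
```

Execution trace: 'D' (try body) → 'P' (try body, no exception) → 'W' (else) → 'M' (finally) → 'F' (after the try/except). Output: DPWMF

Answer: DPWMF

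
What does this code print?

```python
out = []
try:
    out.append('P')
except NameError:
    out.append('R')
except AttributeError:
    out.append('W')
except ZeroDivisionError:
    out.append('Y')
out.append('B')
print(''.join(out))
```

Execution trace: 'P' (try body, no exception) → 'B' (after the try/except). Output: PB

Answer: PB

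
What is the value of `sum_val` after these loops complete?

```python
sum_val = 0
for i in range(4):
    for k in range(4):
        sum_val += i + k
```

Sum of all i+k for i,k in 4x4
`sum_val` takes the values: 0 → 1 → 3 → 6 → 7 → 9 → 12 → 16 → 18 → 21 → 25 → 30 → 33 → 37 → 42 → 48

Answer: 48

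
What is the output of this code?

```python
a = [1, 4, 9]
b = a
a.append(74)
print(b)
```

Key concept: basic list aliasing.
Step by step:
`a = [1, 4, 9]` → a = [1, 4, 9]
`b = a` → b = [1, 4, 9] (same object as a)
`a.append(74)` → a = [1, 4, 9, 74] (same object as b); b = [1, 4, 9, 74] (same object as a)
`print(b)` → prints [1, 4, 9, 74]

Answer: [1, 4, 9, 74]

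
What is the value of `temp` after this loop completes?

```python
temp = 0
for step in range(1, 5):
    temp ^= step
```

XOR of 1 to 4
`temp` takes the values: 0 → 1 → 3 → 0 → 4

Answer: 4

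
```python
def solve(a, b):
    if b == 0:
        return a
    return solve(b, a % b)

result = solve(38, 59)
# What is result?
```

solve(38, 59) -> solve(59, 38) -> solve(38, 21) -> solve(21, 17) -> solve(17, 4) -> solve(4, 1) -> solve(1, 0) -> 1

Answer: 1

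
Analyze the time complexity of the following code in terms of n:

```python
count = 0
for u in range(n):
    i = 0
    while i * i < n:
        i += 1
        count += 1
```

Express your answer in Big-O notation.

Each loop level contributes: n × √n. Multiplying the contributions gives O(n√n).

Answer: O(n√n)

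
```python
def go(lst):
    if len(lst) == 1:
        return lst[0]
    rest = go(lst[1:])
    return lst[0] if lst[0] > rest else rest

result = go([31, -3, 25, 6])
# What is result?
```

Recursive max over [31, -3, 25, 6] = 31

Answer: 31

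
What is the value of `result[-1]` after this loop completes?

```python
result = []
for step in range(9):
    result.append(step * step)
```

Last element of squares 0 to 8
`result` takes the values: [] → [0] → [0, 1] → [0, 1, 4] → [0, 1, 4, 9] → [0, 1, 4, 9, 16] → [0, 1, 4, 9, 16, 25] → [0, 1, 4, 9, 16, 25, 36] → [0, 1, 4, 9, 16, 25, 36, 49] → [0, 1, 4, 9, 16, 25, 36, 49, 64]
So `result[-1]` = 64

Answer: 64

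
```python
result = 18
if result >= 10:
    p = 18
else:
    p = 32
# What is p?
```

Trace:
`result = 18` → result = 18
`if result >= 10: ...` → result >= 10 is True → p = 18
So p = 18

Answer: 18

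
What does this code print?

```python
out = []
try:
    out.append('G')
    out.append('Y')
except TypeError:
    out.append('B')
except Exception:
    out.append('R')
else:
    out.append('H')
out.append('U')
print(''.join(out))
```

Execution trace: 'G' (try body) → 'Y' (try body, no exception) → 'H' (else) → 'U' (after the try/except). Output: GYHU

Answer: GYHU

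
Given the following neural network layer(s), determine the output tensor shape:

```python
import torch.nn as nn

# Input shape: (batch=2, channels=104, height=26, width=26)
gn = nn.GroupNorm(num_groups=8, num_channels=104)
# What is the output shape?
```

Input: (2, 104, 26, 26) -> Output: (2, 104, 26, 26)

Answer: (2, 104, 26, 26)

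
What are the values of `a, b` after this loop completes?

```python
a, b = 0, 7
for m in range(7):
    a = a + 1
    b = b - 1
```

a goes 0→7, b goes 7→0
`a, b` takes the values: (0, 7) → (1, 7) → (1, 6) → (2, 6) → (2, 5) → (3, 5) → (3, 4) → (4, 4) → (4, 3) → (5, 3) → (5, 2) → (6, 2) → (6, 1) → (7, 1) → (7, 0)

Answer: 7, 0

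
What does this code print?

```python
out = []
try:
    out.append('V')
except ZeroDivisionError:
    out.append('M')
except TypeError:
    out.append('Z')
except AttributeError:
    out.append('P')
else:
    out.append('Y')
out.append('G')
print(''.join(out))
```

Execution trace: 'V' (try body, no exception) → 'Y' (else) → 'G' (after the try/except). Output: VYG

Answer: VYG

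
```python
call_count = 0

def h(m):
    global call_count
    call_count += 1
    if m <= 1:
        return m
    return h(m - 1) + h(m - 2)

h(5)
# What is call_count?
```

Calls(m) = 1 + Calls(m-1) + Calls(m-2); Calls(0)=Calls(1)=1. For m=5 this gives 15.

Answer: 15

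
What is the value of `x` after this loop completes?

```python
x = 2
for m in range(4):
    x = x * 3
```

Multiply by 3, 4 times: 2 * 3^4 = 162
`x` takes the values: 2 → 6 → 18 → 54 → 162

Answer: 162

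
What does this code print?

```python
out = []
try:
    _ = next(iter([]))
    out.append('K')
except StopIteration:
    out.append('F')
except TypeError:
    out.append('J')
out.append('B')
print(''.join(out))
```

Execution trace: 'F' (except StopIteration) → 'B' (after the try/except). Output: FB

Answer: FB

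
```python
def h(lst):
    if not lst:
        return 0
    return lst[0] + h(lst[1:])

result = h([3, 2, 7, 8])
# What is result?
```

3 + 2 + 7 + 8 + 0 = 20

Answer: 20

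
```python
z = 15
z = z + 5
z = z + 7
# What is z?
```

Trace:
`z = 15` → z = 15
`z = z + 5` → z = 20
`z = z + 7` → z = 27
So z = 27

Answer: 27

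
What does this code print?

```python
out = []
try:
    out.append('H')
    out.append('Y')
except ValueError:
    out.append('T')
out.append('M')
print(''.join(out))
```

Execution trace: 'H' (try body) → 'Y' (try body, no exception) → 'M' (after the try/except). Output: HYM

Answer: HYM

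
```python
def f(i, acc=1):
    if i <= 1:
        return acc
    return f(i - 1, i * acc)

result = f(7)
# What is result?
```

Accumulator trace (n, acc): (7, 1) -> (6, 7) -> (5, 42) -> (4, 210) -> (3, 840) -> (2, 2520) -> (1, 5040) -> return 5040

Answer: 5040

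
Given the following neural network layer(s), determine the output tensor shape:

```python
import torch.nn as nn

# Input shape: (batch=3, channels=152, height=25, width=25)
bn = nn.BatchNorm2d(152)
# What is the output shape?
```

Input: (3, 152, 25, 25) -> Output: (3, 152, 25, 25)

Answer: (3, 152, 25, 25)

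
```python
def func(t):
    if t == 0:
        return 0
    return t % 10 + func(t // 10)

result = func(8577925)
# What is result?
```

Sum of digits of 8577925: 5 + 2 + 9 + 7 + 7 + 5 + 8 = 43

Answer: 43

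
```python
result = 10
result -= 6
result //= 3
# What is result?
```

Trace:
`result = 10` → result = 10
`result -= 6` → result = 4
`result //= 3` → result = 1
So result = 1

Answer: 1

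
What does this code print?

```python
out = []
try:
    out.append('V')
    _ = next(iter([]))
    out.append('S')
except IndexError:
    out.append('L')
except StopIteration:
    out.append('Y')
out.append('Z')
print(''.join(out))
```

Execution trace: 'V' (try body) → 'Y' (except StopIteration) → 'Z' (after the try/except). Output: VYZ

Answer: VYZ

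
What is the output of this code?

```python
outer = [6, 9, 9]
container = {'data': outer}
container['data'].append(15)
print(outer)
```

Key concept: dict holds reference to list.
Step by step:
`outer = [6, 9, 9]` → outer = [6, 9, 9]
`container = {'data': outer}` → container = {'data': [6, 9, 9]}
`container['data'].append(15)` → outer = [6, 9, 9, 15]; container = {'data': [6, 9, 9, 15]}
`print(outer)` → prints [6, 9, 9, 15]

Answer: [6, 9, 9, 15]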